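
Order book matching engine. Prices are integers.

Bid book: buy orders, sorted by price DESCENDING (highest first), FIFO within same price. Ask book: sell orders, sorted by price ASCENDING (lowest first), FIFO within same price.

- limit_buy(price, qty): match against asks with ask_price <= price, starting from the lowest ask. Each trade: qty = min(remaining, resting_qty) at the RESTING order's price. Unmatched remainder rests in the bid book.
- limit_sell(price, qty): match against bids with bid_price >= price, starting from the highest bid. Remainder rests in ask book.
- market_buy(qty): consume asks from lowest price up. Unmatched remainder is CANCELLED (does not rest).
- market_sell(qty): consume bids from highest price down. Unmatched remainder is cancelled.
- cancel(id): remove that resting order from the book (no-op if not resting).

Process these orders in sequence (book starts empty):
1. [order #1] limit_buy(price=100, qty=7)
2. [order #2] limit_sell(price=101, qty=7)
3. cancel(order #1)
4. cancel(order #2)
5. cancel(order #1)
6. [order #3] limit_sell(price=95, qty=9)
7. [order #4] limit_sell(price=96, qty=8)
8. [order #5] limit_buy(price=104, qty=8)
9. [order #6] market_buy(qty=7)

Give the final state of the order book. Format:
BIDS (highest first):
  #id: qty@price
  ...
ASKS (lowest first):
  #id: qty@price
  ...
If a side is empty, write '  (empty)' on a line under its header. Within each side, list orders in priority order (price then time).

After op 1 [order #1] limit_buy(price=100, qty=7): fills=none; bids=[#1:7@100] asks=[-]
After op 2 [order #2] limit_sell(price=101, qty=7): fills=none; bids=[#1:7@100] asks=[#2:7@101]
After op 3 cancel(order #1): fills=none; bids=[-] asks=[#2:7@101]
After op 4 cancel(order #2): fills=none; bids=[-] asks=[-]
After op 5 cancel(order #1): fills=none; bids=[-] asks=[-]
After op 6 [order #3] limit_sell(price=95, qty=9): fills=none; bids=[-] asks=[#3:9@95]
After op 7 [order #4] limit_sell(price=96, qty=8): fills=none; bids=[-] asks=[#3:9@95 #4:8@96]
After op 8 [order #5] limit_buy(price=104, qty=8): fills=#5x#3:8@95; bids=[-] asks=[#3:1@95 #4:8@96]
After op 9 [order #6] market_buy(qty=7): fills=#6x#3:1@95 #6x#4:6@96; bids=[-] asks=[#4:2@96]

Answer: BIDS (highest first):
  (empty)
ASKS (lowest first):
  #4: 2@96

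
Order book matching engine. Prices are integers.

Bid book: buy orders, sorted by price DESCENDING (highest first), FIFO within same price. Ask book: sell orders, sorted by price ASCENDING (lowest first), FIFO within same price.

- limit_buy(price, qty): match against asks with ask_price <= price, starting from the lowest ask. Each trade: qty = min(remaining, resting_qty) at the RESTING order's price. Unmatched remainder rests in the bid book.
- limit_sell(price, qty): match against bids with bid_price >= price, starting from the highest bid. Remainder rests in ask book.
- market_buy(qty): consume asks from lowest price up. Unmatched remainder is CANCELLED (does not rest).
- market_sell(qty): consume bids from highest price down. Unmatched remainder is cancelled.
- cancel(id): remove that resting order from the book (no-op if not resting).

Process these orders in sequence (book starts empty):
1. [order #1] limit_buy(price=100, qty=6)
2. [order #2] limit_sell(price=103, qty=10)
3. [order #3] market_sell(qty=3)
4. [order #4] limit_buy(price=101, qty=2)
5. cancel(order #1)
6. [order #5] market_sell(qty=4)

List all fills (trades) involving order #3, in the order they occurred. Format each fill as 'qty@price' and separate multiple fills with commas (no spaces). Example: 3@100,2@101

After op 1 [order #1] limit_buy(price=100, qty=6): fills=none; bids=[#1:6@100] asks=[-]
After op 2 [order #2] limit_sell(price=103, qty=10): fills=none; bids=[#1:6@100] asks=[#2:10@103]
After op 3 [order #3] market_sell(qty=3): fills=#1x#3:3@100; bids=[#1:3@100] asks=[#2:10@103]
After op 4 [order #4] limit_buy(price=101, qty=2): fills=none; bids=[#4:2@101 #1:3@100] asks=[#2:10@103]
After op 5 cancel(order #1): fills=none; bids=[#4:2@101] asks=[#2:10@103]
After op 6 [order #5] market_sell(qty=4): fills=#4x#5:2@101; bids=[-] asks=[#2:10@103]

Answer: 3@100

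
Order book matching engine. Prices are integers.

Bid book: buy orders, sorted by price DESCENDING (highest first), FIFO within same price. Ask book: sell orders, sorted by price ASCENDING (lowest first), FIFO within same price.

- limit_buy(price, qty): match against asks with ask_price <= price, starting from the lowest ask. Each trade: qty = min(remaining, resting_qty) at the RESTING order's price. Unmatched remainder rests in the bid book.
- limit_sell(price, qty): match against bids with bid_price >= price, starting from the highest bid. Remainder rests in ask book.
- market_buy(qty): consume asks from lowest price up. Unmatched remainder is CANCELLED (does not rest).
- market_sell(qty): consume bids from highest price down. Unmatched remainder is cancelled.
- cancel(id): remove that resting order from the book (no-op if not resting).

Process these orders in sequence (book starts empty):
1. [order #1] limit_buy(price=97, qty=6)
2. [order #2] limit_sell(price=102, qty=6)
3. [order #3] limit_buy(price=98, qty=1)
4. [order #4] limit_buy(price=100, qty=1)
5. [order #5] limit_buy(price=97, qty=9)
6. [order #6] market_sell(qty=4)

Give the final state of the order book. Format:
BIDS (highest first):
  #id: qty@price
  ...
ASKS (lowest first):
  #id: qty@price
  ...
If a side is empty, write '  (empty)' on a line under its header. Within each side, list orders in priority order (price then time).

After op 1 [order #1] limit_buy(price=97, qty=6): fills=none; bids=[#1:6@97] asks=[-]
After op 2 [order #2] limit_sell(price=102, qty=6): fills=none; bids=[#1:6@97] asks=[#2:6@102]
After op 3 [order #3] limit_buy(price=98, qty=1): fills=none; bids=[#3:1@98 #1:6@97] asks=[#2:6@102]
After op 4 [order #4] limit_buy(price=100, qty=1): fills=none; bids=[#4:1@100 #3:1@98 #1:6@97] asks=[#2:6@102]
After op 5 [order #5] limit_buy(price=97, qty=9): fills=none; bids=[#4:1@100 #3:1@98 #1:6@97 #5:9@97] asks=[#2:6@102]
After op 6 [order #6] market_sell(qty=4): fills=#4x#6:1@100 #3x#6:1@98 #1x#6:2@97; bids=[#1:4@97 #5:9@97] asks=[#2:6@102]

Answer: BIDS (highest first):
  #1: 4@97
  #5: 9@97
ASKS (lowest first):
  #2: 6@102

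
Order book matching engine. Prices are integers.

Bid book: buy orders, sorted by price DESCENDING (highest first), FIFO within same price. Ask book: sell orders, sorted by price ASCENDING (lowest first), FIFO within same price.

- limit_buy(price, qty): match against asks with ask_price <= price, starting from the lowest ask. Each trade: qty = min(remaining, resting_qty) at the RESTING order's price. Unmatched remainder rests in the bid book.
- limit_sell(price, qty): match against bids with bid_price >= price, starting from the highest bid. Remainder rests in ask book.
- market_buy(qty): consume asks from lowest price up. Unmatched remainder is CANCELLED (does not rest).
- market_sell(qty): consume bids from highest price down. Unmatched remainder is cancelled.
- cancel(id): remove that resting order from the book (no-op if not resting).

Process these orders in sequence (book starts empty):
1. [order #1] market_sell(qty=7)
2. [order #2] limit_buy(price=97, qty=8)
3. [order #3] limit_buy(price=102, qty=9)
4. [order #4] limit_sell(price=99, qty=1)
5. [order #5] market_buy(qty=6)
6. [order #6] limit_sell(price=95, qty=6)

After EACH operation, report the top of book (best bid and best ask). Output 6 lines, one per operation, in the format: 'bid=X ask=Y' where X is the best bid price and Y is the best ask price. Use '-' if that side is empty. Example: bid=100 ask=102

Answer: bid=- ask=-
bid=97 ask=-
bid=102 ask=-
bid=102 ask=-
bid=102 ask=-
bid=102 ask=-

Derivation:
After op 1 [order #1] market_sell(qty=7): fills=none; bids=[-] asks=[-]
After op 2 [order #2] limit_buy(price=97, qty=8): fills=none; bids=[#2:8@97] asks=[-]
After op 3 [order #3] limit_buy(price=102, qty=9): fills=none; bids=[#3:9@102 #2:8@97] asks=[-]
After op 4 [order #4] limit_sell(price=99, qty=1): fills=#3x#4:1@102; bids=[#3:8@102 #2:8@97] asks=[-]
After op 5 [order #5] market_buy(qty=6): fills=none; bids=[#3:8@102 #2:8@97] asks=[-]
After op 6 [order #6] limit_sell(price=95, qty=6): fills=#3x#6:6@102; bids=[#3:2@102 #2:8@97] asks=[-]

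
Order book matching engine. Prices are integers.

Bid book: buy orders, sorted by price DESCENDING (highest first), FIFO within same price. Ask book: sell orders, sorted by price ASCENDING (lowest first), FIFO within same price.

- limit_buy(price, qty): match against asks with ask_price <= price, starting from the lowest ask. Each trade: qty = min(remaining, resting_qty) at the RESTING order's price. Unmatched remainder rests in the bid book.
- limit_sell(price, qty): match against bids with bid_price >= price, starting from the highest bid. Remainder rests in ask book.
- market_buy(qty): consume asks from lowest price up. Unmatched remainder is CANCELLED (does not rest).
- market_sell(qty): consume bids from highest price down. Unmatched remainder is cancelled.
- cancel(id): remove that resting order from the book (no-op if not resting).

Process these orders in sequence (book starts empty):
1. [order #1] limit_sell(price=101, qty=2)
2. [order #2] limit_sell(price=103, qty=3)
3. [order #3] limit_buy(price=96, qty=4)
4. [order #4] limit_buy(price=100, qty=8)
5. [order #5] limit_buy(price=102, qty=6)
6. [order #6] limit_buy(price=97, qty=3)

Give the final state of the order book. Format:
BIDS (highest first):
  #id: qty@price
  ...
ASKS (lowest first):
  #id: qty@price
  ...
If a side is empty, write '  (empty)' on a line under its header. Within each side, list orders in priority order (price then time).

Answer: BIDS (highest first):
  #5: 4@102
  #4: 8@100
  #6: 3@97
  #3: 4@96
ASKS (lowest first):
  #2: 3@103

Derivation:
After op 1 [order #1] limit_sell(price=101, qty=2): fills=none; bids=[-] asks=[#1:2@101]
After op 2 [order #2] limit_sell(price=103, qty=3): fills=none; bids=[-] asks=[#1:2@101 #2:3@103]
After op 3 [order #3] limit_buy(price=96, qty=4): fills=none; bids=[#3:4@96] asks=[#1:2@101 #2:3@103]
After op 4 [order #4] limit_buy(price=100, qty=8): fills=none; bids=[#4:8@100 #3:4@96] asks=[#1:2@101 #2:3@103]
After op 5 [order #5] limit_buy(price=102, qty=6): fills=#5x#1:2@101; bids=[#5:4@102 #4:8@100 #3:4@96] asks=[#2:3@103]
After op 6 [order #6] limit_buy(price=97, qty=3): fills=none; bids=[#5:4@102 #4:8@100 #6:3@97 #3:4@96] asks=[#2:3@103]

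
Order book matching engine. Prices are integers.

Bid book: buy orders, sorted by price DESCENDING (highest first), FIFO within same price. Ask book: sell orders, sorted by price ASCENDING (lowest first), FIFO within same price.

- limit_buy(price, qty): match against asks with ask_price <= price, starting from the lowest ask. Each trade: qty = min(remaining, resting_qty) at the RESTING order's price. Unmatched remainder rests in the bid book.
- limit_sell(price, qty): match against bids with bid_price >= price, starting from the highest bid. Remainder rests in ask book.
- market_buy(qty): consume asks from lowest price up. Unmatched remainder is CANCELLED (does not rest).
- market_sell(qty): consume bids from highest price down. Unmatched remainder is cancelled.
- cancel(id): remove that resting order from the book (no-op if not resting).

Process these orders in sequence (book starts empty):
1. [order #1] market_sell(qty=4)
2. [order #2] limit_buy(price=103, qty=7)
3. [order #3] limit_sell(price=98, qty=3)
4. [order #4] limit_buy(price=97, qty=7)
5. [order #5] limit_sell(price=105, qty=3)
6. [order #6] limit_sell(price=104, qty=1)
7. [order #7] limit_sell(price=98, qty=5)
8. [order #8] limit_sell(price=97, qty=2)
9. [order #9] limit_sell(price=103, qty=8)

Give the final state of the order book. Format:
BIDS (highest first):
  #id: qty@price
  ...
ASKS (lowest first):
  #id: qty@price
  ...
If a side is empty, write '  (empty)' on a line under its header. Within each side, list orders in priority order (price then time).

After op 1 [order #1] market_sell(qty=4): fills=none; bids=[-] asks=[-]
After op 2 [order #2] limit_buy(price=103, qty=7): fills=none; bids=[#2:7@103] asks=[-]
After op 3 [order #3] limit_sell(price=98, qty=3): fills=#2x#3:3@103; bids=[#2:4@103] asks=[-]
After op 4 [order #4] limit_buy(price=97, qty=7): fills=none; bids=[#2:4@103 #4:7@97] asks=[-]
After op 5 [order #5] limit_sell(price=105, qty=3): fills=none; bids=[#2:4@103 #4:7@97] asks=[#5:3@105]
After op 6 [order #6] limit_sell(price=104, qty=1): fills=none; bids=[#2:4@103 #4:7@97] asks=[#6:1@104 #5:3@105]
After op 7 [order #7] limit_sell(price=98, qty=5): fills=#2x#7:4@103; bids=[#4:7@97] asks=[#7:1@98 #6:1@104 #5:3@105]
After op 8 [order #8] limit_sell(price=97, qty=2): fills=#4x#8:2@97; bids=[#4:5@97] asks=[#7:1@98 #6:1@104 #5:3@105]
After op 9 [order #9] limit_sell(price=103, qty=8): fills=none; bids=[#4:5@97] asks=[#7:1@98 #9:8@103 #6:1@104 #5:3@105]

Answer: BIDS (highest first):
  #4: 5@97
ASKS (lowest first):
  #7: 1@98
  #9: 8@103
  #6: 1@104
  #5: 3@105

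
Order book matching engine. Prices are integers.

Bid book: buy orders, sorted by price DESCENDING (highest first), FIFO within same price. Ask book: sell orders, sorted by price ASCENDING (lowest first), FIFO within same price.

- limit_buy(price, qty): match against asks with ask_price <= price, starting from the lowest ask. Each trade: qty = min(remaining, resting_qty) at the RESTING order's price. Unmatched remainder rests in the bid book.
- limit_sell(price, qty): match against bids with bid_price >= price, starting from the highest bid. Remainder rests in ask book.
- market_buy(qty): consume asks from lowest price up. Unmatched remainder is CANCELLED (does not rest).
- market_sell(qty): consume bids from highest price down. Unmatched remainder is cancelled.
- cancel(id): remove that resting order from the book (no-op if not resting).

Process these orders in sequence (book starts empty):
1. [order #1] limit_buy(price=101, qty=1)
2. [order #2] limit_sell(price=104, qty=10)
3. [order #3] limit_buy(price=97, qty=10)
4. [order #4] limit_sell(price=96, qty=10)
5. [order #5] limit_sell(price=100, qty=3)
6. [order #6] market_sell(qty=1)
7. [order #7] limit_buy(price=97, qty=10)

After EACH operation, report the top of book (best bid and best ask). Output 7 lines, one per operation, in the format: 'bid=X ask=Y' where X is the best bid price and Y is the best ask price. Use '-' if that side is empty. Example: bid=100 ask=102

After op 1 [order #1] limit_buy(price=101, qty=1): fills=none; bids=[#1:1@101] asks=[-]
After op 2 [order #2] limit_sell(price=104, qty=10): fills=none; bids=[#1:1@101] asks=[#2:10@104]
After op 3 [order #3] limit_buy(price=97, qty=10): fills=none; bids=[#1:1@101 #3:10@97] asks=[#2:10@104]
After op 4 [order #4] limit_sell(price=96, qty=10): fills=#1x#4:1@101 #3x#4:9@97; bids=[#3:1@97] asks=[#2:10@104]
After op 5 [order #5] limit_sell(price=100, qty=3): fills=none; bids=[#3:1@97] asks=[#5:3@100 #2:10@104]
After op 6 [order #6] market_sell(qty=1): fills=#3x#6:1@97; bids=[-] asks=[#5:3@100 #2:10@104]
After op 7 [order #7] limit_buy(price=97, qty=10): fills=none; bids=[#7:10@97] asks=[#5:3@100 #2:10@104]

Answer: bid=101 ask=-
bid=101 ask=104
bid=101 ask=104
bid=97 ask=104
bid=97 ask=100
bid=- ask=100
bid=97 ask=100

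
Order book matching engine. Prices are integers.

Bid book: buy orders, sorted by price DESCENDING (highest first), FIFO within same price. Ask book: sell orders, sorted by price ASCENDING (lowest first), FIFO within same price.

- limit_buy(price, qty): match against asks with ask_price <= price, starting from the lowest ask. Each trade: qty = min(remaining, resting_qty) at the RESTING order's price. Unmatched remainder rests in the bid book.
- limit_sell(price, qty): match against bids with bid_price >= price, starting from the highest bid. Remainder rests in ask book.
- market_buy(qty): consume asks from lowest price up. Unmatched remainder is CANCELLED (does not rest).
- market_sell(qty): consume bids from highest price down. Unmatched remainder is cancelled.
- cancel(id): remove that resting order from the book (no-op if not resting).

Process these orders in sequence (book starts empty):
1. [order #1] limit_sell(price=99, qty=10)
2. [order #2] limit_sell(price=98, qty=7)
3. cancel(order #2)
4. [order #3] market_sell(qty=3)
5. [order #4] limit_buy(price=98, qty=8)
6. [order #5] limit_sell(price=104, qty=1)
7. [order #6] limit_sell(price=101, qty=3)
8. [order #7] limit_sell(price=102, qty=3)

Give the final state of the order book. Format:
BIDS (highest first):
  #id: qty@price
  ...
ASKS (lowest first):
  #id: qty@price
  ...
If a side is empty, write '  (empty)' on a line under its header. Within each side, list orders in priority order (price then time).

After op 1 [order #1] limit_sell(price=99, qty=10): fills=none; bids=[-] asks=[#1:10@99]
After op 2 [order #2] limit_sell(price=98, qty=7): fills=none; bids=[-] asks=[#2:7@98 #1:10@99]
After op 3 cancel(order #2): fills=none; bids=[-] asks=[#1:10@99]
After op 4 [order #3] market_sell(qty=3): fills=none; bids=[-] asks=[#1:10@99]
After op 5 [order #4] limit_buy(price=98, qty=8): fills=none; bids=[#4:8@98] asks=[#1:10@99]
After op 6 [order #5] limit_sell(price=104, qty=1): fills=none; bids=[#4:8@98] asks=[#1:10@99 #5:1@104]
After op 7 [order #6] limit_sell(price=101, qty=3): fills=none; bids=[#4:8@98] asks=[#1:10@99 #6:3@101 #5:1@104]
After op 8 [order #7] limit_sell(price=102, qty=3): fills=none; bids=[#4:8@98] asks=[#1:10@99 #6:3@101 #7:3@102 #5:1@104]

Answer: BIDS (highest first):
  #4: 8@98
ASKS (lowest first):
  #1: 10@99
  #6: 3@101
  #7: 3@102
  #5: 1@104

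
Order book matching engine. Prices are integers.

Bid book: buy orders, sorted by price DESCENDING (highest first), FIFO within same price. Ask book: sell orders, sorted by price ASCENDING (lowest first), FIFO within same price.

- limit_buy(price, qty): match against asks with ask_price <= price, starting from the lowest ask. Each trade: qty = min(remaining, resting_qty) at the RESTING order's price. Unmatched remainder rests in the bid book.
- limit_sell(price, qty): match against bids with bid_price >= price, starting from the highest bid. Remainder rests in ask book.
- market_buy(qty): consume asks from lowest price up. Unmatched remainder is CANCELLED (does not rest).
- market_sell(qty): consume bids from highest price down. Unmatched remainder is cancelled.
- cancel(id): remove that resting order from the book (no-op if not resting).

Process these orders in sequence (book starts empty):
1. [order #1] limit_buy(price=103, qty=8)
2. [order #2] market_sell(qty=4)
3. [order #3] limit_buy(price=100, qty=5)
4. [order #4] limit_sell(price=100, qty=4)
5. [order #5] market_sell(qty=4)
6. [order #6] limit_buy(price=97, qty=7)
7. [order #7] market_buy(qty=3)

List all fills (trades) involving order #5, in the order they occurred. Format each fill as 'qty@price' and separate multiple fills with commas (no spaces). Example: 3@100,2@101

Answer: 4@100

Derivation:
After op 1 [order #1] limit_buy(price=103, qty=8): fills=none; bids=[#1:8@103] asks=[-]
After op 2 [order #2] market_sell(qty=4): fills=#1x#2:4@103; bids=[#1:4@103] asks=[-]
After op 3 [order #3] limit_buy(price=100, qty=5): fills=none; bids=[#1:4@103 #3:5@100] asks=[-]
After op 4 [order #4] limit_sell(price=100, qty=4): fills=#1x#4:4@103; bids=[#3:5@100] asks=[-]
After op 5 [order #5] market_sell(qty=4): fills=#3x#5:4@100; bids=[#3:1@100] asks=[-]
After op 6 [order #6] limit_buy(price=97, qty=7): fills=none; bids=[#3:1@100 #6:7@97] asks=[-]
After op 7 [order #7] market_buy(qty=3): fills=none; bids=[#3:1@100 #6:7@97] asks=[-]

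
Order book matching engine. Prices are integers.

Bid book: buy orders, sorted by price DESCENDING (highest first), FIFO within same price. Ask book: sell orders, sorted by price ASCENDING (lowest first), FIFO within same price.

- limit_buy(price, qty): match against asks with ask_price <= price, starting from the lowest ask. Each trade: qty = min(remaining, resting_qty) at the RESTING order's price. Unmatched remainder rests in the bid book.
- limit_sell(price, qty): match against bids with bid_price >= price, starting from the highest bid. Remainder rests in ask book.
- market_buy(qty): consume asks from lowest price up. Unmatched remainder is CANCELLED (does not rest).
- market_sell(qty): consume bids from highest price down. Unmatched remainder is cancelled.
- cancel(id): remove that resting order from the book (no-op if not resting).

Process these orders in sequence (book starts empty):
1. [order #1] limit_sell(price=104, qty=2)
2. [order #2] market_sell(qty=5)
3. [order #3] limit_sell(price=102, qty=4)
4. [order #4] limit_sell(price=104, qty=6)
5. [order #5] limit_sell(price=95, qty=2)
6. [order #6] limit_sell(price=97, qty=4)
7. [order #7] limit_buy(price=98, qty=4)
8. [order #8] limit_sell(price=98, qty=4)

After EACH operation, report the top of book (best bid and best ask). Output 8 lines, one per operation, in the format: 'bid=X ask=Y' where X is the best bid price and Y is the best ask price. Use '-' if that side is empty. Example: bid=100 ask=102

Answer: bid=- ask=104
bid=- ask=104
bid=- ask=102
bid=- ask=102
bid=- ask=95
bid=- ask=95
bid=- ask=97
bid=- ask=97

Derivation:
After op 1 [order #1] limit_sell(price=104, qty=2): fills=none; bids=[-] asks=[#1:2@104]
After op 2 [order #2] market_sell(qty=5): fills=none; bids=[-] asks=[#1:2@104]
After op 3 [order #3] limit_sell(price=102, qty=4): fills=none; bids=[-] asks=[#3:4@102 #1:2@104]
After op 4 [order #4] limit_sell(price=104, qty=6): fills=none; bids=[-] asks=[#3:4@102 #1:2@104 #4:6@104]
After op 5 [order #5] limit_sell(price=95, qty=2): fills=none; bids=[-] asks=[#5:2@95 #3:4@102 #1:2@104 #4:6@104]
After op 6 [order #6] limit_sell(price=97, qty=4): fills=none; bids=[-] asks=[#5:2@95 #6:4@97 #3:4@102 #1:2@104 #4:6@104]
After op 7 [order #7] limit_buy(price=98, qty=4): fills=#7x#5:2@95 #7x#6:2@97; bids=[-] asks=[#6:2@97 #3:4@102 #1:2@104 #4:6@104]
After op 8 [order #8] limit_sell(price=98, qty=4): fills=none; bids=[-] asks=[#6:2@97 #8:4@98 #3:4@102 #1:2@104 #4:6@104]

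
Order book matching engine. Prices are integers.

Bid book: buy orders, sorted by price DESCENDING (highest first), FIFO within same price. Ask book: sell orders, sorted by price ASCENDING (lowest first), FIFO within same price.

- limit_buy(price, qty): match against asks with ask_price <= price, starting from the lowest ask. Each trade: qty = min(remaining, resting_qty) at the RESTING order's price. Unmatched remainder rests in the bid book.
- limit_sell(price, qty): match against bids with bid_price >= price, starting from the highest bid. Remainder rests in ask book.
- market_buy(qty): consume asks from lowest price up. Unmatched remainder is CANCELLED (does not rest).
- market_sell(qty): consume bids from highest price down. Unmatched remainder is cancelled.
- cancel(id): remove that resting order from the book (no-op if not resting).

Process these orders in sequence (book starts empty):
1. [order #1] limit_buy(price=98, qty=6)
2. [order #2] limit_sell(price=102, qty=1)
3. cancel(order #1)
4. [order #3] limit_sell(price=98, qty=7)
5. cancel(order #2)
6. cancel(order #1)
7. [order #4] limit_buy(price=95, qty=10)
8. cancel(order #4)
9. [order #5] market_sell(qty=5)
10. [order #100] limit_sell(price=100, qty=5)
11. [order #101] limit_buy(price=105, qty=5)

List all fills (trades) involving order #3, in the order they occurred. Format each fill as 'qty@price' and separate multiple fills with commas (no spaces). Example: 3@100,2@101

Answer: 5@98

Derivation:
After op 1 [order #1] limit_buy(price=98, qty=6): fills=none; bids=[#1:6@98] asks=[-]
After op 2 [order #2] limit_sell(price=102, qty=1): fills=none; bids=[#1:6@98] asks=[#2:1@102]
After op 3 cancel(order #1): fills=none; bids=[-] asks=[#2:1@102]
After op 4 [order #3] limit_sell(price=98, qty=7): fills=none; bids=[-] asks=[#3:7@98 #2:1@102]
After op 5 cancel(order #2): fills=none; bids=[-] asks=[#3:7@98]
After op 6 cancel(order #1): fills=none; bids=[-] asks=[#3:7@98]
After op 7 [order #4] limit_buy(price=95, qty=10): fills=none; bids=[#4:10@95] asks=[#3:7@98]
After op 8 cancel(order #4): fills=none; bids=[-] asks=[#3:7@98]
After op 9 [order #5] market_sell(qty=5): fills=none; bids=[-] asks=[#3:7@98]
After op 10 [order #100] limit_sell(price=100, qty=5): fills=none; bids=[-] asks=[#3:7@98 #100:5@100]
After op 11 [order #101] limit_buy(price=105, qty=5): fills=#101x#3:5@98; bids=[-] asks=[#3:2@98 #100:5@100]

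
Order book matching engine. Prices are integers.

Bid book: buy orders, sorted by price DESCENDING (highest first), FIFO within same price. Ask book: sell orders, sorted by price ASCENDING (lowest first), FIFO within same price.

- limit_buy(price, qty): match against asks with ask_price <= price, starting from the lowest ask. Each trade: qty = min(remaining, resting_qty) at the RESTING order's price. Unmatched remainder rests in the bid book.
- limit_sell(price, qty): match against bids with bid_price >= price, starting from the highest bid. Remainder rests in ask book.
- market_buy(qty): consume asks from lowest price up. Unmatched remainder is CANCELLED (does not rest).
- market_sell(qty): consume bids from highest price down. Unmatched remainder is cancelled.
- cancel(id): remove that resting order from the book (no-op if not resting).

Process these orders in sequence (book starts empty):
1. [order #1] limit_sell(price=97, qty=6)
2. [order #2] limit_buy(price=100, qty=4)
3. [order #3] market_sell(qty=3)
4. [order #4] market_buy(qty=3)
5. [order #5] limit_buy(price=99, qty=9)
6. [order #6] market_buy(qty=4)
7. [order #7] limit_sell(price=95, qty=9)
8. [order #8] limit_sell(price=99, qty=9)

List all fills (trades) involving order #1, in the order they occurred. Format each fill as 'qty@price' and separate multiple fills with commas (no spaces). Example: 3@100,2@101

After op 1 [order #1] limit_sell(price=97, qty=6): fills=none; bids=[-] asks=[#1:6@97]
After op 2 [order #2] limit_buy(price=100, qty=4): fills=#2x#1:4@97; bids=[-] asks=[#1:2@97]
After op 3 [order #3] market_sell(qty=3): fills=none; bids=[-] asks=[#1:2@97]
After op 4 [order #4] market_buy(qty=3): fills=#4x#1:2@97; bids=[-] asks=[-]
After op 5 [order #5] limit_buy(price=99, qty=9): fills=none; bids=[#5:9@99] asks=[-]
After op 6 [order #6] market_buy(qty=4): fills=none; bids=[#5:9@99] asks=[-]
After op 7 [order #7] limit_sell(price=95, qty=9): fills=#5x#7:9@99; bids=[-] asks=[-]
After op 8 [order #8] limit_sell(price=99, qty=9): fills=none; bids=[-] asks=[#8:9@99]

Answer: 4@97,2@97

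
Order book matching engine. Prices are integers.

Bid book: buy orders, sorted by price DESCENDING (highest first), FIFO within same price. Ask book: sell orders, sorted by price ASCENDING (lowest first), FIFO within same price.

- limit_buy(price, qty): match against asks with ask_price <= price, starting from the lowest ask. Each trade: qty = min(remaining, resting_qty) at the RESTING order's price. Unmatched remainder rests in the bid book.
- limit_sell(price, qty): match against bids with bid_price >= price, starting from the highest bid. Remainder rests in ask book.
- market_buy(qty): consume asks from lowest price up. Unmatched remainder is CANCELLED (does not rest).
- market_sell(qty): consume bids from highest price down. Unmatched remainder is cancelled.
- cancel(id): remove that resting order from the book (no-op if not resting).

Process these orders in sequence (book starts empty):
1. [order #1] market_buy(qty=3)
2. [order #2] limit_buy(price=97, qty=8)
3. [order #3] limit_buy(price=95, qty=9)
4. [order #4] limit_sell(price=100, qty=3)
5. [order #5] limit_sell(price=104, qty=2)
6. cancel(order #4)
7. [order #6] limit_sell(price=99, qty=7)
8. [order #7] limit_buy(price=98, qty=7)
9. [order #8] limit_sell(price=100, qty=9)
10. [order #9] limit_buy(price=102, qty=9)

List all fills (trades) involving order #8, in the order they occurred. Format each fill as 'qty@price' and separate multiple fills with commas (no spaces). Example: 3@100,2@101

Answer: 2@100

Derivation:
After op 1 [order #1] market_buy(qty=3): fills=none; bids=[-] asks=[-]
After op 2 [order #2] limit_buy(price=97, qty=8): fills=none; bids=[#2:8@97] asks=[-]
After op 3 [order #3] limit_buy(price=95, qty=9): fills=none; bids=[#2:8@97 #3:9@95] asks=[-]
After op 4 [order #4] limit_sell(price=100, qty=3): fills=none; bids=[#2:8@97 #3:9@95] asks=[#4:3@100]
After op 5 [order #5] limit_sell(price=104, qty=2): fills=none; bids=[#2:8@97 #3:9@95] asks=[#4:3@100 #5:2@104]
After op 6 cancel(order #4): fills=none; bids=[#2:8@97 #3:9@95] asks=[#5:2@104]
After op 7 [order #6] limit_sell(price=99, qty=7): fills=none; bids=[#2:8@97 #3:9@95] asks=[#6:7@99 #5:2@104]
After op 8 [order #7] limit_buy(price=98, qty=7): fills=none; bids=[#7:7@98 #2:8@97 #3:9@95] asks=[#6:7@99 #5:2@104]
After op 9 [order #8] limit_sell(price=100, qty=9): fills=none; bids=[#7:7@98 #2:8@97 #3:9@95] asks=[#6:7@99 #8:9@100 #5:2@104]
After op 10 [order #9] limit_buy(price=102, qty=9): fills=#9x#6:7@99 #9x#8:2@100; bids=[#7:7@98 #2:8@97 #3:9@95] asks=[#8:7@100 #5:2@104]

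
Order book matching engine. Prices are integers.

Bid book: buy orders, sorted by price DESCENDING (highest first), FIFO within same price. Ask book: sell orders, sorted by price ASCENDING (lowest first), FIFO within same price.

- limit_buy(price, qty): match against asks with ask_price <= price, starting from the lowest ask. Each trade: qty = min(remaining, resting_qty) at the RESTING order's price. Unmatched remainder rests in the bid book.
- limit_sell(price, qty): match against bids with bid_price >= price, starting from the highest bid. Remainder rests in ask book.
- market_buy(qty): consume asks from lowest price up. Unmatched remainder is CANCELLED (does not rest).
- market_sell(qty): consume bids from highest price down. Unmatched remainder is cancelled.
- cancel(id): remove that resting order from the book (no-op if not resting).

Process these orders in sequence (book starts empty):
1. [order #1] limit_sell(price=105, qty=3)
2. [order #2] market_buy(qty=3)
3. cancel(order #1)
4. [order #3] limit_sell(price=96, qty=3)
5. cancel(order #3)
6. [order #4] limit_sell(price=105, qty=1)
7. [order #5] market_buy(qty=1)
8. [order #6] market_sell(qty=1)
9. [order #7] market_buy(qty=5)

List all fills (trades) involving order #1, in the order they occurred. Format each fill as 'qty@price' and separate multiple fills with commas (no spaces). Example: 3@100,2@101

Answer: 3@105

Derivation:
After op 1 [order #1] limit_sell(price=105, qty=3): fills=none; bids=[-] asks=[#1:3@105]
After op 2 [order #2] market_buy(qty=3): fills=#2x#1:3@105; bids=[-] asks=[-]
After op 3 cancel(order #1): fills=none; bids=[-] asks=[-]
After op 4 [order #3] limit_sell(price=96, qty=3): fills=none; bids=[-] asks=[#3:3@96]
After op 5 cancel(order #3): fills=none; bids=[-] asks=[-]
After op 6 [order #4] limit_sell(price=105, qty=1): fills=none; bids=[-] asks=[#4:1@105]
After op 7 [order #5] market_buy(qty=1): fills=#5x#4:1@105; bids=[-] asks=[-]
After op 8 [order #6] market_sell(qty=1): fills=none; bids=[-] asks=[-]
After op 9 [order #7] market_buy(qty=5): fills=none; bids=[-] asks=[-]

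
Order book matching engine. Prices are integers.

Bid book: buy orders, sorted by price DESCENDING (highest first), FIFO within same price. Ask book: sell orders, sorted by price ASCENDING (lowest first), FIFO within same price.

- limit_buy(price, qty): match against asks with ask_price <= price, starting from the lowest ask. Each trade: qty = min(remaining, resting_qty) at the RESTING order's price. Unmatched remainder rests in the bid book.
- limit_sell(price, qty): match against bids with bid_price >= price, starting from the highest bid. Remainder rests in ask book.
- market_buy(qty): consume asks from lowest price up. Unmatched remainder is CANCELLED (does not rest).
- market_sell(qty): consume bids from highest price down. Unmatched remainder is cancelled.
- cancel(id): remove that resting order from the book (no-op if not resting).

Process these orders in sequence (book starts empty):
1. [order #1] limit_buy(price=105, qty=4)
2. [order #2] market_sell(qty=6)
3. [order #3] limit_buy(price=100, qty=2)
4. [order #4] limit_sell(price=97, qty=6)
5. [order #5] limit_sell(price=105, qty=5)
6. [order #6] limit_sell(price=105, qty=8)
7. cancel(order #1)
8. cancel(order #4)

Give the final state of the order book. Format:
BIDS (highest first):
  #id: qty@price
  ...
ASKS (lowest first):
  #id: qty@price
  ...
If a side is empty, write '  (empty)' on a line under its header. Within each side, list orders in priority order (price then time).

Answer: BIDS (highest first):
  (empty)
ASKS (lowest first):
  #5: 5@105
  #6: 8@105

Derivation:
After op 1 [order #1] limit_buy(price=105, qty=4): fills=none; bids=[#1:4@105] asks=[-]
After op 2 [order #2] market_sell(qty=6): fills=#1x#2:4@105; bids=[-] asks=[-]
After op 3 [order #3] limit_buy(price=100, qty=2): fills=none; bids=[#3:2@100] asks=[-]
After op 4 [order #4] limit_sell(price=97, qty=6): fills=#3x#4:2@100; bids=[-] asks=[#4:4@97]
After op 5 [order #5] limit_sell(price=105, qty=5): fills=none; bids=[-] asks=[#4:4@97 #5:5@105]
After op 6 [order #6] limit_sell(price=105, qty=8): fills=none; bids=[-] asks=[#4:4@97 #5:5@105 #6:8@105]
After op 7 cancel(order #1): fills=none; bids=[-] asks=[#4:4@97 #5:5@105 #6:8@105]
After op 8 cancel(order #4): fills=none; bids=[-] asks=[#5:5@105 #6:8@105]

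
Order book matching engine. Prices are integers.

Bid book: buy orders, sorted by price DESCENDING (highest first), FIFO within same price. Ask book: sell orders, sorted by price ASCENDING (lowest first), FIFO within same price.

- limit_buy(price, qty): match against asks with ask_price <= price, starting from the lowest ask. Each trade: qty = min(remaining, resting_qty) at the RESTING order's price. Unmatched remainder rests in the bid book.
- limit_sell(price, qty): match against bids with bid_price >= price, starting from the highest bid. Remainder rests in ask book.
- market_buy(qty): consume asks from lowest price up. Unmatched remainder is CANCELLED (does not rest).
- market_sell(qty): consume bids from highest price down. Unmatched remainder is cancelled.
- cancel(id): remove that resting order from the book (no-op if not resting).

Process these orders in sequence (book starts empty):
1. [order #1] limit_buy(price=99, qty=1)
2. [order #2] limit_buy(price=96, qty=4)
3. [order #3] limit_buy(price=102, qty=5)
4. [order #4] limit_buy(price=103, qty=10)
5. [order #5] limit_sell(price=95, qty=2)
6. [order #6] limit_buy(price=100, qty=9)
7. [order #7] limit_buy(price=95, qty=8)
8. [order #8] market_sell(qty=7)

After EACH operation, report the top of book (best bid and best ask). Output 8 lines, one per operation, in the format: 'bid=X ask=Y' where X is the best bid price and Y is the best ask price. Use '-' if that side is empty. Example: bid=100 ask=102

After op 1 [order #1] limit_buy(price=99, qty=1): fills=none; bids=[#1:1@99] asks=[-]
After op 2 [order #2] limit_buy(price=96, qty=4): fills=none; bids=[#1:1@99 #2:4@96] asks=[-]
After op 3 [order #3] limit_buy(price=102, qty=5): fills=none; bids=[#3:5@102 #1:1@99 #2:4@96] asks=[-]
After op 4 [order #4] limit_buy(price=103, qty=10): fills=none; bids=[#4:10@103 #3:5@102 #1:1@99 #2:4@96] asks=[-]
After op 5 [order #5] limit_sell(price=95, qty=2): fills=#4x#5:2@103; bids=[#4:8@103 #3:5@102 #1:1@99 #2:4@96] asks=[-]
After op 6 [order #6] limit_buy(price=100, qty=9): fills=none; bids=[#4:8@103 #3:5@102 #6:9@100 #1:1@99 #2:4@96] asks=[-]
After op 7 [order #7] limit_buy(price=95, qty=8): fills=none; bids=[#4:8@103 #3:5@102 #6:9@100 #1:1@99 #2:4@96 #7:8@95] asks=[-]
After op 8 [order #8] market_sell(qty=7): fills=#4x#8:7@103; bids=[#4:1@103 #3:5@102 #6:9@100 #1:1@99 #2:4@96 #7:8@95] asks=[-]

Answer: bid=99 ask=-
bid=99 ask=-
bid=102 ask=-
bid=103 ask=-
bid=103 ask=-
bid=103 ask=-
bid=103 ask=-
bid=103 ask=-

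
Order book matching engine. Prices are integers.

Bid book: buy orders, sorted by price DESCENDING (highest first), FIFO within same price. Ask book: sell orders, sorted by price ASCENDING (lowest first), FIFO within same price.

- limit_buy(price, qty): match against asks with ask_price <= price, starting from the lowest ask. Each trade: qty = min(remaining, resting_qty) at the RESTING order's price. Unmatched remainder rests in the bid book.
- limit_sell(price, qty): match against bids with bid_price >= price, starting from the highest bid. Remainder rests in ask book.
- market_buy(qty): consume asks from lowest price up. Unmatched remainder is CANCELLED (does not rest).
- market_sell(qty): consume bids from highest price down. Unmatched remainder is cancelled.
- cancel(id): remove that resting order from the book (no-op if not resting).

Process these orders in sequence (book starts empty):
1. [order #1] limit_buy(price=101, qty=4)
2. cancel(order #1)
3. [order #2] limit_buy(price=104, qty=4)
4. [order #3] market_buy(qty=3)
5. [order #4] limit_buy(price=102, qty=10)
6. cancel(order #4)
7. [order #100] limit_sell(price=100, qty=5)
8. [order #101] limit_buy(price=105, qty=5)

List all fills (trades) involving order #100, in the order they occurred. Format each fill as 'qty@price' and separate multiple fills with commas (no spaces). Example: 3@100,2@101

After op 1 [order #1] limit_buy(price=101, qty=4): fills=none; bids=[#1:4@101] asks=[-]
After op 2 cancel(order #1): fills=none; bids=[-] asks=[-]
After op 3 [order #2] limit_buy(price=104, qty=4): fills=none; bids=[#2:4@104] asks=[-]
After op 4 [order #3] market_buy(qty=3): fills=none; bids=[#2:4@104] asks=[-]
After op 5 [order #4] limit_buy(price=102, qty=10): fills=none; bids=[#2:4@104 #4:10@102] asks=[-]
After op 6 cancel(order #4): fills=none; bids=[#2:4@104] asks=[-]
After op 7 [order #100] limit_sell(price=100, qty=5): fills=#2x#100:4@104; bids=[-] asks=[#100:1@100]
After op 8 [order #101] limit_buy(price=105, qty=5): fills=#101x#100:1@100; bids=[#101:4@105] asks=[-]

Answer: 4@104,1@100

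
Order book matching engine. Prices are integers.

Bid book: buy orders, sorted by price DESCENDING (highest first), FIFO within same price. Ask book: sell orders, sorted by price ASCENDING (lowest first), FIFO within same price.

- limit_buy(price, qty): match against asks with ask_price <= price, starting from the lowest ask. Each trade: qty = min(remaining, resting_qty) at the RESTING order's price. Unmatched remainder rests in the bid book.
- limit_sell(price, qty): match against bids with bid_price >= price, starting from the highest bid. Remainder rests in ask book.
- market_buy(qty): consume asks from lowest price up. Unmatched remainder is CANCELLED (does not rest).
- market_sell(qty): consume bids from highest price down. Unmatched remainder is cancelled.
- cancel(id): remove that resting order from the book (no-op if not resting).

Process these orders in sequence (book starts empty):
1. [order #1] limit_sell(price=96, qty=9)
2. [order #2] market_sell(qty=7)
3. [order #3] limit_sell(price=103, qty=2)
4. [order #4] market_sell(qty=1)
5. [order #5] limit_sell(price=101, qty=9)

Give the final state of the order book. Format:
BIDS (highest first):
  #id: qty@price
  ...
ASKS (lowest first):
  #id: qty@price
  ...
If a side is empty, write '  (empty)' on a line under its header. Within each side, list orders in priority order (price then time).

After op 1 [order #1] limit_sell(price=96, qty=9): fills=none; bids=[-] asks=[#1:9@96]
After op 2 [order #2] market_sell(qty=7): fills=none; bids=[-] asks=[#1:9@96]
After op 3 [order #3] limit_sell(price=103, qty=2): fills=none; bids=[-] asks=[#1:9@96 #3:2@103]
After op 4 [order #4] market_sell(qty=1): fills=none; bids=[-] asks=[#1:9@96 #3:2@103]
After op 5 [order #5] limit_sell(price=101, qty=9): fills=none; bids=[-] asks=[#1:9@96 #5:9@101 #3:2@103]

Answer: BIDS (highest first):
  (empty)
ASKS (lowest first):
  #1: 9@96
  #5: 9@101
  #3: 2@103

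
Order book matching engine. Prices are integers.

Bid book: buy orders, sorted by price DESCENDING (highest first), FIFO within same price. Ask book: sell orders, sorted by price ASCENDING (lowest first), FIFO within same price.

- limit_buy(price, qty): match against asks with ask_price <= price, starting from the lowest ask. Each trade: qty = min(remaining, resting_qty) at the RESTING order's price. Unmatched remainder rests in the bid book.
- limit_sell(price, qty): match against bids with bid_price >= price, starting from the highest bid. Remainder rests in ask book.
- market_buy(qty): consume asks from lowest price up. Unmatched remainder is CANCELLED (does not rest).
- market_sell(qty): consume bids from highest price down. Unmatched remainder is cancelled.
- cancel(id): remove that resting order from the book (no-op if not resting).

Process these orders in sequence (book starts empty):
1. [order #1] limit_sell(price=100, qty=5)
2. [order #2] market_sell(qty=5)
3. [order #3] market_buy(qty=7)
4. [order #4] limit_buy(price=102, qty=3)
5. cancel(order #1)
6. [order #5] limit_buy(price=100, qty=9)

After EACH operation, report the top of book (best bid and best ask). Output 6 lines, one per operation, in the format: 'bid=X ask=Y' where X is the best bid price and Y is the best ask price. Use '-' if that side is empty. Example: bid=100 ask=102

Answer: bid=- ask=100
bid=- ask=100
bid=- ask=-
bid=102 ask=-
bid=102 ask=-
bid=102 ask=-

Derivation:
After op 1 [order #1] limit_sell(price=100, qty=5): fills=none; bids=[-] asks=[#1:5@100]
After op 2 [order #2] market_sell(qty=5): fills=none; bids=[-] asks=[#1:5@100]
After op 3 [order #3] market_buy(qty=7): fills=#3x#1:5@100; bids=[-] asks=[-]
After op 4 [order #4] limit_buy(price=102, qty=3): fills=none; bids=[#4:3@102] asks=[-]
After op 5 cancel(order #1): fills=none; bids=[#4:3@102] asks=[-]
After op 6 [order #5] limit_buy(price=100, qty=9): fills=none; bids=[#4:3@102 #5:9@100] asks=[-]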